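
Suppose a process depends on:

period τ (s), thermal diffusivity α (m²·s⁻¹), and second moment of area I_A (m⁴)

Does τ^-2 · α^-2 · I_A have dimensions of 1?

yes

Sum the exponent of each base dimension across the product:
  M: −2·[τ]_M − 2·[α]_M + [I_A]_M = −2·(0) − 2·(0) + (0) = 0
  L: −2·[τ]_L − 2·[α]_L + [I_A]_L = −2·(0) − 2·(2) + (4) = 0
  T: −2·[τ]_T − 2·[α]_T + [I_A]_T = −2·(1) − 2·(-1) + (0) = 0
  N: −2·[τ]_N − 2·[α]_N + [I_A]_N = −2·(0) − 2·(0) + (0) = 0
All base exponents vanish — dimensionless.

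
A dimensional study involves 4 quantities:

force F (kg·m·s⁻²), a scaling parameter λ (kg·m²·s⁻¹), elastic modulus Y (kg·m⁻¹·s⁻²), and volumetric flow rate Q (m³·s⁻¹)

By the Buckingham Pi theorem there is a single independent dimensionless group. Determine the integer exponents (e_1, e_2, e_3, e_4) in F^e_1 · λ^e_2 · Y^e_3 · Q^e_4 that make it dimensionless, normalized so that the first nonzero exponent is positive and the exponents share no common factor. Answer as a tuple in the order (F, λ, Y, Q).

(3, -1, -2, -1)

M: e_1·(1) + e_2·(1) + e_3·(1) + e_4·(0) = 0
L: e_1·(1) + e_2·(2) + e_3·(-1) + e_4·(3) = 0
T: e_1·(-2) + e_2·(-1) + e_3·(-2) + e_4·(-1) = 0
Solving this homogeneous linear system for the smallest-integer solution (first nonzero entry positive) gives (3, -1, -2, -1).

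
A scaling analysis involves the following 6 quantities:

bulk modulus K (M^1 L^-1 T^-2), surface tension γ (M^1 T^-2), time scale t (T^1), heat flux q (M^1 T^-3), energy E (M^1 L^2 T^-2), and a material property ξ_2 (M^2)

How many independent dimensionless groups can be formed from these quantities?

There are 6 variables and 3 base dimensions (M, L, T).
The dimension matrix has rank 3.
Independent dimensionless groups: 6 − 3 = 3.

3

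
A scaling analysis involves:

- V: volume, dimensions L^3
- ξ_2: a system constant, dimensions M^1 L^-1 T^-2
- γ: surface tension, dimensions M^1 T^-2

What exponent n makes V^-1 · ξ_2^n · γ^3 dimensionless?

-3

Balance the M exponent: (1)·n from ξ_2, plus −(0) + 3·(1) = 3 from the rest, must sum to zero.
n + 3 = 0, so n = -3.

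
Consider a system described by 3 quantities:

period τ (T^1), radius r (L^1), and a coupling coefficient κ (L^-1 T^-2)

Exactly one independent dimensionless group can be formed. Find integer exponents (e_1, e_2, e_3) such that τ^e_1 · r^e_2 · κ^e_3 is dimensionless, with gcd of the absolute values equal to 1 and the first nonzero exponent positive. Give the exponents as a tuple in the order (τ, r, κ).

L: e_1·(0) + e_2·(1) + e_3·(-1) = 0
T: e_1·(1) + e_2·(0) + e_3·(-2) = 0
Solving this homogeneous linear system for the smallest-integer solution (first nonzero entry positive) gives (2, 1, 1).

(2, 1, 1)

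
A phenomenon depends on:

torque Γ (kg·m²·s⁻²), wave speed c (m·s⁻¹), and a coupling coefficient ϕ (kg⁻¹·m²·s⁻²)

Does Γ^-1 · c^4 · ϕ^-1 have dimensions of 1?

Sum the exponent of each base dimension across the product:
  M: −[Γ]_M + 4·[c]_M − [ϕ]_M = −(1) + 4·(0) − (-1) = 0
  L: −[Γ]_L + 4·[c]_L − [ϕ]_L = −(2) + 4·(1) − (2) = 0
  T: −[Γ]_T + 4·[c]_T − [ϕ]_T = −(-2) + 4·(-1) − (-2) = 0
All base exponents vanish — dimensionless.

yes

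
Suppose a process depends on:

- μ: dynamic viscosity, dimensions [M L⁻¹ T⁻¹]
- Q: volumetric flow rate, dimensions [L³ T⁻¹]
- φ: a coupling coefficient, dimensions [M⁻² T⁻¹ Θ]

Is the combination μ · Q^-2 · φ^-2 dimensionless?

no

Sum the exponent of each base dimension across the product:
  M: [μ]_M − 2·[Q]_M − 2·[φ]_M = (1) − 2·(0) − 2·(-2) = 5
  L: [μ]_L − 2·[Q]_L − 2·[φ]_L = (-1) − 2·(3) − 2·(0) = -7
  T: [μ]_T − 2·[Q]_T − 2·[φ]_T = (-1) − 2·(-1) − 2·(-1) = 3
  Θ: [μ]_Θ − 2·[Q]_Θ − 2·[φ]_Θ = (0) − 2·(0) − 2·(1) = -2
Net dimensions [M⁵ L⁻⁷ T³ Θ⁻²] ≠ [1] — not dimensionless.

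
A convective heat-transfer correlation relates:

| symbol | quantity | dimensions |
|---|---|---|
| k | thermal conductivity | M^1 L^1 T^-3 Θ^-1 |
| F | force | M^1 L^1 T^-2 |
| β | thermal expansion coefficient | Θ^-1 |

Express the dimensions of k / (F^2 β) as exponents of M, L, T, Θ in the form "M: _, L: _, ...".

M: -1, L: -1, T: 1, Θ: 0

Collect each base-dimension exponent across the product:
  M: (1) − 2·(1) − (0) = -1
  L: (1) − 2·(1) − (0) = -1
  T: (-3) − 2·(-2) − (0) = 1
  Θ: (-1) − 2·(0) − (-1) = 0
So the dimensions are [M⁻¹ L⁻¹ T].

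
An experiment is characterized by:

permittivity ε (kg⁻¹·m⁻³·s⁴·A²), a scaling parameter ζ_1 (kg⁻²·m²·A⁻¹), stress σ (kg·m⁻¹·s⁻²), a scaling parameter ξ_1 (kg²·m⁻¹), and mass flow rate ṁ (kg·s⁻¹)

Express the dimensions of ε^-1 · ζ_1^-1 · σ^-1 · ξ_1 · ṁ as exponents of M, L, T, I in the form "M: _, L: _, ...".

Collect each base-dimension exponent across the product:
  M: −(-1) − (-2) − (1) + (2) + (1) = 5
  L: −(-3) − (2) − (-1) + (-1) + (0) = 1
  T: −(4) − (0) − (-2) + (0) + (-1) = -3
  I: −(2) − (-1) − (0) + (0) + (0) = -1
So the dimensions are [M⁵ L T⁻³ I⁻¹].

M: 5, L: 1, T: -3, I: -1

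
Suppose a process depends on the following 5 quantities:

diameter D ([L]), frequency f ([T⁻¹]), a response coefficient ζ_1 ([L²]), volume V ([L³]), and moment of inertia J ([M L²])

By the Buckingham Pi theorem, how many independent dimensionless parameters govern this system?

There are 5 variables and 3 base dimensions (M, L, T).
The dimension matrix has rank 3.
Independent dimensionless groups: 5 − 3 = 2.

2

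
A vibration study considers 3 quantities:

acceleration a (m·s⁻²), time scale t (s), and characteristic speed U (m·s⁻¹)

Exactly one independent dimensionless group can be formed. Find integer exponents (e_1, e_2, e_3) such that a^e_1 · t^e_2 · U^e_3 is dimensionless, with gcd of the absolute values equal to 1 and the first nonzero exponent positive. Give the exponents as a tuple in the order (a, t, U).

(1, 1, -1)

L: e_1·(1) + e_2·(0) + e_3·(1) = 0
T: e_1·(-2) + e_2·(1) + e_3·(-1) = 0
Solving this homogeneous linear system for the smallest-integer solution (first nonzero entry positive) gives (1, 1, -1).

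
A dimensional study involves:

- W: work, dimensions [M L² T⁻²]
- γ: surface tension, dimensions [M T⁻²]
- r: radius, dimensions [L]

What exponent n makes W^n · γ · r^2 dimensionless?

-1

Balance the M exponent: (1)·n from W, plus (1) + 2·(0) = 1 from the rest, must sum to zero.
n + 1 = 0, so n = -1.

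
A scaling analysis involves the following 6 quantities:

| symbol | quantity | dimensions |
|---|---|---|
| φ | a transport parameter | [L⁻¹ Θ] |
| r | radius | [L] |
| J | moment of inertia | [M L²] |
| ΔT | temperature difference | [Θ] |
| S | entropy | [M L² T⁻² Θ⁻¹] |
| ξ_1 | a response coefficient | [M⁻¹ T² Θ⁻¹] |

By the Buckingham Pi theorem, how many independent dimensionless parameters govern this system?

There are 6 variables and 4 base dimensions (M, L, T, Θ).
The dimension matrix has rank 4.
Independent dimensionless groups: 6 − 4 = 2.

2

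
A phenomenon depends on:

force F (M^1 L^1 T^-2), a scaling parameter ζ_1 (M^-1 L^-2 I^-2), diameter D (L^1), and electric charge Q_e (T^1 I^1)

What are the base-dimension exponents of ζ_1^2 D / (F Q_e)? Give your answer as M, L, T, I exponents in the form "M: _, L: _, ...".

Collect each base-dimension exponent across the product:
  M: −(1) + 2·(-1) + (0) − (0) = -3
  L: −(1) + 2·(-2) + (1) − (0) = -4
  T: −(-2) + 2·(0) + (0) − (1) = 1
  I: −(0) + 2·(-2) + (0) − (1) = -5
So the dimensions are [M⁻³ L⁻⁴ T I⁻⁵].

M: -3, L: -4, T: 1, I: -5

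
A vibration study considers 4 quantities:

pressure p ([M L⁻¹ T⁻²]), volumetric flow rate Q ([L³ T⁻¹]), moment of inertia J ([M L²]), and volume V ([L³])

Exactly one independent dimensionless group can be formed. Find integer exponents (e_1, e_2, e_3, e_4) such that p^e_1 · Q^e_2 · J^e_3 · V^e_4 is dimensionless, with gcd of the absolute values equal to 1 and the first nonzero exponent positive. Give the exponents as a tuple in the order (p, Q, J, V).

(1, -2, -1, 3)

M: e_1·(1) + e_2·(0) + e_3·(1) + e_4·(0) = 0
L: e_1·(-1) + e_2·(3) + e_3·(2) + e_4·(3) = 0
T: e_1·(-2) + e_2·(-1) + e_3·(0) + e_4·(0) = 0
Solving this homogeneous linear system for the smallest-integer solution (first nonzero entry positive) gives (1, -2, -1, 3).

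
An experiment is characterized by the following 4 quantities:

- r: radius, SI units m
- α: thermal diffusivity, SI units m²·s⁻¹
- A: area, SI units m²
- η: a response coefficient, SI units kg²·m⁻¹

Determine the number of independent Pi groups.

1

There are 4 variables and 3 base dimensions (M, L, T).
The dimension matrix has rank 3.
Independent dimensionless groups: 4 − 3 = 1.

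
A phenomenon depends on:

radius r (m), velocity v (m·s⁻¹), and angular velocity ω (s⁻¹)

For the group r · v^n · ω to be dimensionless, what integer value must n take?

Balance the L exponent: (1)·n from v, plus (1) + (0) = 1 from the rest, must sum to zero.
n + 1 = 0, so n = -1.

-1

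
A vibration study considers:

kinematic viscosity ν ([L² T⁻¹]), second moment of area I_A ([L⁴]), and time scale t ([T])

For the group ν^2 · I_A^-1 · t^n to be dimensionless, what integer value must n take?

Balance the T exponent: (1)·n from t, plus 2·(-1) − (0) = -2 from the rest, must sum to zero.
n − 2 = 0, so n = 2.

2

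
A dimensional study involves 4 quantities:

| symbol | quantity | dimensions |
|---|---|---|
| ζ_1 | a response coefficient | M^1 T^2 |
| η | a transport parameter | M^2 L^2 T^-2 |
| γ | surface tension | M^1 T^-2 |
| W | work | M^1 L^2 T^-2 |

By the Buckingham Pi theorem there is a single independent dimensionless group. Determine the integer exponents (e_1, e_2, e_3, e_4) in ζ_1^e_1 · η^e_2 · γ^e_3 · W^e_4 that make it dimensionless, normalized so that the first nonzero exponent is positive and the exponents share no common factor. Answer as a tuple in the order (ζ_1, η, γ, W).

M: e_1·(1) + e_2·(2) + e_3·(1) + e_4·(1) = 0
L: e_1·(0) + e_2·(2) + e_3·(0) + e_4·(2) = 0
T: e_1·(2) + e_2·(-2) + e_3·(-2) + e_4·(-2) = 0
Solving this homogeneous linear system for the smallest-integer solution (first nonzero entry positive) gives (1, -2, 1, 2).

(1, -2, 1, 2)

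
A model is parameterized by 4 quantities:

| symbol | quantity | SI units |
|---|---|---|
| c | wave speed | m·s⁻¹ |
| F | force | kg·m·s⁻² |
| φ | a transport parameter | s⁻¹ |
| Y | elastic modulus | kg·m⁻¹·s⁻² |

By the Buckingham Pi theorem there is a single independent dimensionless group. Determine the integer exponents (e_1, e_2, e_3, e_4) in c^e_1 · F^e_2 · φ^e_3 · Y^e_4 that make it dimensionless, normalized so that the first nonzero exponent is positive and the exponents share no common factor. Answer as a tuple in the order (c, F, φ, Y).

(2, -1, -2, 1)

M: e_1·(0) + e_2·(1) + e_3·(0) + e_4·(1) = 0
L: e_1·(1) + e_2·(1) + e_3·(0) + e_4·(-1) = 0
T: e_1·(-1) + e_2·(-2) + e_3·(-1) + e_4·(-2) = 0
Solving this homogeneous linear system for the smallest-integer solution (first nonzero entry positive) gives (2, -1, -2, 1).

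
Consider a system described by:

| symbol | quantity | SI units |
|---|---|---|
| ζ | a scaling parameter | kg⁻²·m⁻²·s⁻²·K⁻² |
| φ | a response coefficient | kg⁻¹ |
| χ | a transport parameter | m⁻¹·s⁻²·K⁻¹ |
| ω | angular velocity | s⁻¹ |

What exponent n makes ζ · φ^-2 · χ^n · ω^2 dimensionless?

-2

Balance the L exponent: (-1)·n from χ, plus (-2) − 2·(0) + 2·(0) = -2 from the rest, must sum to zero.
−n − 2 = 0, so n = -2.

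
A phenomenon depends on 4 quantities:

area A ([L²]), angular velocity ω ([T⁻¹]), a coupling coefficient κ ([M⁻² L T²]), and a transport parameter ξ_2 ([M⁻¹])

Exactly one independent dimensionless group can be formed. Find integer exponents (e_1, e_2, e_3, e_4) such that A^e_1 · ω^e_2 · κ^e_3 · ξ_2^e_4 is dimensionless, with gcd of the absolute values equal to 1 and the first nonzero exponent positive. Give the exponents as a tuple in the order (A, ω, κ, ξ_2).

M: e_1·(0) + e_2·(0) + e_3·(-2) + e_4·(-1) = 0
L: e_1·(2) + e_2·(0) + e_3·(1) + e_4·(0) = 0
T: e_1·(0) + e_2·(-1) + e_3·(2) + e_4·(0) = 0
Solving this homogeneous linear system for the smallest-integer solution (first nonzero entry positive) gives (1, -4, -2, 4).

(1, -4, -2, 4)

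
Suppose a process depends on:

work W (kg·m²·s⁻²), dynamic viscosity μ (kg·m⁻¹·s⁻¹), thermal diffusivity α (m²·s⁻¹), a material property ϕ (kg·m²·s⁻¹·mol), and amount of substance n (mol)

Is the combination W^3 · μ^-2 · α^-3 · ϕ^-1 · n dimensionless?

Sum the exponent of each base dimension across the product:
  M: 3·[W]_M − 2·[μ]_M − 3·[α]_M − [ϕ]_M + [n]_M = 3·(1) − 2·(1) − 3·(0) − (1) + (0) = 0
  L: 3·[W]_L − 2·[μ]_L − 3·[α]_L − [ϕ]_L + [n]_L = 3·(2) − 2·(-1) − 3·(2) − (2) + (0) = 0
  T: 3·[W]_T − 2·[μ]_T − 3·[α]_T − [ϕ]_T + [n]_T = 3·(-2) − 2·(-1) − 3·(-1) − (-1) + (0) = 0
  N: 3·[W]_N − 2·[μ]_N − 3·[α]_N − [ϕ]_N + [n]_N = 3·(0) − 2·(0) − 3·(0) − (1) + (1) = 0
All base exponents vanish — dimensionless.

yes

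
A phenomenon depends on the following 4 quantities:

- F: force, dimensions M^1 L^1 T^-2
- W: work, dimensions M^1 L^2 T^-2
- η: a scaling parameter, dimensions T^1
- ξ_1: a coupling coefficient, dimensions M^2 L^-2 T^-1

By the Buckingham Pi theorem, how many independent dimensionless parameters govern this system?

1

There are 4 variables and 3 base dimensions (M, L, T).
The dimension matrix has rank 3.
Independent dimensionless groups: 4 − 3 = 1.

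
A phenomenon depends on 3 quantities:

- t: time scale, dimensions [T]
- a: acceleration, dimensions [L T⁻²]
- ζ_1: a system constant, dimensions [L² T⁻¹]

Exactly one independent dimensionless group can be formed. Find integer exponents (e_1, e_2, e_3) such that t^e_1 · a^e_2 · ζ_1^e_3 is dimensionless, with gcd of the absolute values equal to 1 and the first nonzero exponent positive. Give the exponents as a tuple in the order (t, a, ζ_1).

L: e_1·(0) + e_2·(1) + e_3·(2) = 0
T: e_1·(1) + e_2·(-2) + e_3·(-1) = 0
Solving this homogeneous linear system for the smallest-integer solution (first nonzero entry positive) gives (3, 2, -1).

(3, 2, -1)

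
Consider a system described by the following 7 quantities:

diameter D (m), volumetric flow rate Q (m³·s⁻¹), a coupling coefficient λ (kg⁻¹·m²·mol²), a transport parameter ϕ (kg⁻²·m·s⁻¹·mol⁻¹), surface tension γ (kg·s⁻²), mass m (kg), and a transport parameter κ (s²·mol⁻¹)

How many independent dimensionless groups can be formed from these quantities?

There are 7 variables and 4 base dimensions (M, L, T, N).
The dimension matrix has rank 4.
Independent dimensionless groups: 7 − 4 = 3.

3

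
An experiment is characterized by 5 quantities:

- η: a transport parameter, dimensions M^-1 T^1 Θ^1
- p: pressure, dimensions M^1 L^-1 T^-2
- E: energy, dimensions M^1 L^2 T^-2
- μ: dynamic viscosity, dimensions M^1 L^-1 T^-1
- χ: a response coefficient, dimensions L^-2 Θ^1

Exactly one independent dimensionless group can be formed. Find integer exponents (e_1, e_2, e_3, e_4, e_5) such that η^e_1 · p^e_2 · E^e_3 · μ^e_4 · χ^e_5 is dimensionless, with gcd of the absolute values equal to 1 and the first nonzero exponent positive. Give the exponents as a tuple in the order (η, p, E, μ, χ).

(3, 1, -1, 3, -3)

M: e_1·(-1) + e_2·(1) + e_3·(1) + e_4·(1) + e_5·(0) = 0
L: e_1·(0) + e_2·(-1) + e_3·(2) + e_4·(-1) + e_5·(-2) = 0
T: e_1·(1) + e_2·(-2) + e_3·(-2) + e_4·(-1) + e_5·(0) = 0
Θ: e_1·(1) + e_2·(0) + e_3·(0) + e_4·(0) + e_5·(1) = 0
Solving this homogeneous linear system for the smallest-integer solution (first nonzero entry positive) gives (3, 1, -1, 3, -3).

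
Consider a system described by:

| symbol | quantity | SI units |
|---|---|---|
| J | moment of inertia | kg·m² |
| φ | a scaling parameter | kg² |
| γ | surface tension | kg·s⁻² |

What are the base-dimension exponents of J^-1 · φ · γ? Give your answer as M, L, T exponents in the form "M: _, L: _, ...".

Collect each base-dimension exponent across the product:
  M: −(1) + (2) + (1) = 2
  L: −(2) + (0) + (0) = -2
  T: −(0) + (0) + (-2) = -2
So the dimensions are [M² L⁻² T⁻²].

M: 2, L: -2, T: -2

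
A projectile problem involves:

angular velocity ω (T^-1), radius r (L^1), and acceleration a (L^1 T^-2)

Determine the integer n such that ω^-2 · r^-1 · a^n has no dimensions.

Balance the L exponent: (1)·n from a, plus −2·(0) − (1) = -1 from the rest, must sum to zero.
n − 1 = 0, so n = 1.

1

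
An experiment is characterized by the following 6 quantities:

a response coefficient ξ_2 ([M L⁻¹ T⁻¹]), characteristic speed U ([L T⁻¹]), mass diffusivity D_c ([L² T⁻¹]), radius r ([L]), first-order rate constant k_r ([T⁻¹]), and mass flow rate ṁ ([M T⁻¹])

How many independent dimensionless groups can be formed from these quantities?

There are 6 variables and 3 base dimensions (M, L, T).
The dimension matrix has rank 3.
Independent dimensionless groups: 6 − 3 = 3.

3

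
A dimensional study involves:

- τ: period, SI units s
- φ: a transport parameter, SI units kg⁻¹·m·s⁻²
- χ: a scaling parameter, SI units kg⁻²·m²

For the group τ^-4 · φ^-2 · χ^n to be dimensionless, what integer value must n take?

1

Balance the M exponent: (-2)·n from χ, plus −4·(0) − 2·(-1) = 2 from the rest, must sum to zero.
-2n + 2 = 0, so n = 1.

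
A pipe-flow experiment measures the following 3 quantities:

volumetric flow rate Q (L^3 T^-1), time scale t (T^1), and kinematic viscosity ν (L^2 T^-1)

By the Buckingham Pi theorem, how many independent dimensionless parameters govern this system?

There are 3 variables and 2 base dimensions (L, T).
The dimension matrix has rank 2.
Independent dimensionless groups: 3 − 2 = 1.

1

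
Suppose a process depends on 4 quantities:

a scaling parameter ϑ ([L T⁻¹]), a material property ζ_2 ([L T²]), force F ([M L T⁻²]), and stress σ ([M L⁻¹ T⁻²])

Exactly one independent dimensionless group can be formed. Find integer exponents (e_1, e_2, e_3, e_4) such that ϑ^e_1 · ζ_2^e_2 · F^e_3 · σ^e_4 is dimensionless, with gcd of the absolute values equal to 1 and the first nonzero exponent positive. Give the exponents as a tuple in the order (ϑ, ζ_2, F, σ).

(4, 2, -3, 3)

M: e_1·(0) + e_2·(0) + e_3·(1) + e_4·(1) = 0
L: e_1·(1) + e_2·(1) + e_3·(1) + e_4·(-1) = 0
T: e_1·(-1) + e_2·(2) + e_3·(-2) + e_4·(-2) = 0
Solving this homogeneous linear system for the smallest-integer solution (first nonzero entry positive) gives (4, 2, -3, 3).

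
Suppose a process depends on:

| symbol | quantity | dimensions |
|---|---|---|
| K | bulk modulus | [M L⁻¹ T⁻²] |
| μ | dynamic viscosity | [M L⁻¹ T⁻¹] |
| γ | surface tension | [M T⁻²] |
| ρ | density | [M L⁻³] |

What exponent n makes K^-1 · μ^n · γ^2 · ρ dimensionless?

Balance the M exponent: (1)·n from μ, plus −(1) + 2·(1) + (1) = 2 from the rest, must sum to zero.
n + 2 = 0, so n = -2.

-2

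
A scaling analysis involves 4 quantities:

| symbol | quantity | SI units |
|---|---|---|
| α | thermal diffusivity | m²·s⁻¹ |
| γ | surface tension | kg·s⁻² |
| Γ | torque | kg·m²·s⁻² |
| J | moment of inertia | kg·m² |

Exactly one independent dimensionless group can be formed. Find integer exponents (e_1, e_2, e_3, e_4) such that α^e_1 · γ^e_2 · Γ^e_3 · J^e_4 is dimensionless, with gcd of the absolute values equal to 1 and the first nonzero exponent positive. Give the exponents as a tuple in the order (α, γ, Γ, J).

M: e_1·(0) + e_2·(1) + e_3·(1) + e_4·(1) = 0
L: e_1·(2) + e_2·(0) + e_3·(2) + e_4·(2) = 0
T: e_1·(-1) + e_2·(-2) + e_3·(-2) + e_4·(0) = 0
Solving this homogeneous linear system for the smallest-integer solution (first nonzero entry positive) gives (2, 2, -3, 1).

(2, 2, -3, 1)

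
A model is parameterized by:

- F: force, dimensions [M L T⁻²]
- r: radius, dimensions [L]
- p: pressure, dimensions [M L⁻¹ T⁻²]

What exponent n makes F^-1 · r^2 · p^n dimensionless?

Balance the M exponent: (1)·n from p, plus −(1) + 2·(0) = -1 from the rest, must sum to zero.
n − 1 = 0, so n = 1.

1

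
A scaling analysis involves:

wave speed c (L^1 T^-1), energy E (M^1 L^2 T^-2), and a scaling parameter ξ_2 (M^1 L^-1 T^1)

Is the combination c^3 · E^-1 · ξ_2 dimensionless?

yes

Sum the exponent of each base dimension across the product:
  M: 3·[c]_M − [E]_M + [ξ_2]_M = 3·(0) − (1) + (1) = 0
  L: 3·[c]_L − [E]_L + [ξ_2]_L = 3·(1) − (2) + (-1) = 0
  T: 3·[c]_T − [E]_T + [ξ_2]_T = 3·(-1) − (-2) + (1) = 0
All base exponents vanish — dimensionless.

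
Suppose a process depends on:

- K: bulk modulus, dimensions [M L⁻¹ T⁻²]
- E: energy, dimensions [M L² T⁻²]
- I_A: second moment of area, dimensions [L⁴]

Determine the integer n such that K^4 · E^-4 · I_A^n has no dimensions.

3

Balance the L exponent: (4)·n from I_A, plus 4·(-1) − 4·(2) = -12 from the rest, must sum to zero.
4n − 12 = 0, so n = 3.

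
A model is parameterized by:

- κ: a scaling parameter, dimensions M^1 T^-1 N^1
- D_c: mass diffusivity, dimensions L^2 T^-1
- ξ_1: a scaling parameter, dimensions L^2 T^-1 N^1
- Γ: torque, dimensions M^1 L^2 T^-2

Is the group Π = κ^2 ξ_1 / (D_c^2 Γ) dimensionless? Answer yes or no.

Sum the exponent of each base dimension across the product:
  M: 2·[κ]_M − 2·[D_c]_M + [ξ_1]_M − [Γ]_M = 2·(1) − 2·(0) + (0) − (1) = 1
  L: 2·[κ]_L − 2·[D_c]_L + [ξ_1]_L − [Γ]_L = 2·(0) − 2·(2) + (2) − (2) = -4
  T: 2·[κ]_T − 2·[D_c]_T + [ξ_1]_T − [Γ]_T = 2·(-1) − 2·(-1) + (-1) − (-2) = 1
  N: 2·[κ]_N − 2·[D_c]_N + [ξ_1]_N − [Γ]_N = 2·(1) − 2·(0) + (1) − (0) = 3
Net dimensions [M L⁻⁴ T N³] ≠ [1] — not dimensionless.

no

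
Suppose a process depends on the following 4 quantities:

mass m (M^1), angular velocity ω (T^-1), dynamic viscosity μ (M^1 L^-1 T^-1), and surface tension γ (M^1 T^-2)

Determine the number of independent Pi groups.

There are 4 variables and 3 base dimensions (M, L, T).
The dimension matrix has rank 3.
Independent dimensionless groups: 4 − 3 = 1.

1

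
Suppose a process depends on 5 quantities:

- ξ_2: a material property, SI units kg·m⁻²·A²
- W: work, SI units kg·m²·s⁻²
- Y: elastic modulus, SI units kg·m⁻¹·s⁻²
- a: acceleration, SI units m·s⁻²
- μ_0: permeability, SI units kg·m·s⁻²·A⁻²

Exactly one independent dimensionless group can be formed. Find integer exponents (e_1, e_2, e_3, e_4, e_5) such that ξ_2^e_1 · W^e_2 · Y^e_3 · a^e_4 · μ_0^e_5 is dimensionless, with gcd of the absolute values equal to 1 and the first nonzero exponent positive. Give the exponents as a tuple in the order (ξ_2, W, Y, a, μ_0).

M: e_1·(1) + e_2·(1) + e_3·(1) + e_4·(0) + e_5·(1) = 0
L: e_1·(-2) + e_2·(2) + e_3·(-1) + e_4·(1) + e_5·(1) = 0
T: e_1·(0) + e_2·(-2) + e_3·(-2) + e_4·(-2) + e_5·(-2) = 0
I: e_1·(2) + e_2·(0) + e_3·(0) + e_4·(0) + e_5·(-2) = 0
Solving this homogeneous linear system for the smallest-integer solution (first nonzero entry positive) gives (3, -2, -4, 3, 3).

(3, -2, -4, 3, 3)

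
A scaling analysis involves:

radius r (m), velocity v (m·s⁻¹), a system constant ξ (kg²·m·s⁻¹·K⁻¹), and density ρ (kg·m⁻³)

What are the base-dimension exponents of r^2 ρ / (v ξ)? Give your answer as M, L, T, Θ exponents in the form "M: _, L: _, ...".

M: -1, L: -3, T: 2, Θ: 1

Collect each base-dimension exponent across the product:
  M: 2·(0) − (0) − (2) + (1) = -1
  L: 2·(1) − (1) − (1) + (-3) = -3
  T: 2·(0) − (-1) − (-1) + (0) = 2
  Θ: 2·(0) − (0) − (-1) + (0) = 1
So the dimensions are [M⁻¹ L⁻³ T² Θ].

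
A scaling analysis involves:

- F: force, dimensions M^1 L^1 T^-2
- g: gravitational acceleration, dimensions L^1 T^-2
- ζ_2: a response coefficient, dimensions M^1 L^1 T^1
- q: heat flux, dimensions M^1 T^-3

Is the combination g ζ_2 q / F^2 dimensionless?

Sum the exponent of each base dimension across the product:
  M: −2·[F]_M + [g]_M + [ζ_2]_M + [q]_M = −2·(1) + (0) + (1) + (1) = 0
  L: −2·[F]_L + [g]_L + [ζ_2]_L + [q]_L = −2·(1) + (1) + (1) + (0) = 0
  T: −2·[F]_T + [g]_T + [ζ_2]_T + [q]_T = −2·(-2) + (-2) + (1) + (-3) = 0
All base exponents vanish — dimensionless.

yes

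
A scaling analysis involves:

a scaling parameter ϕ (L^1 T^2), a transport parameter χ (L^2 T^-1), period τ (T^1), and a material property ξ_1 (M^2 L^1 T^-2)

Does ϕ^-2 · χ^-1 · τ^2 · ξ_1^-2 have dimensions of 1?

Sum the exponent of each base dimension across the product:
  M: −2·[ϕ]_M − [χ]_M + 2·[τ]_M − 2·[ξ_1]_M = −2·(0) − (0) + 2·(0) − 2·(2) = -4
  L: −2·[ϕ]_L − [χ]_L + 2·[τ]_L − 2·[ξ_1]_L = −2·(1) − (2) + 2·(0) − 2·(1) = -6
  T: −2·[ϕ]_T − [χ]_T + 2·[τ]_T − 2·[ξ_1]_T = −2·(2) − (-1) + 2·(1) − 2·(-2) = 3
Net dimensions [M⁻⁴ L⁻⁶ T³] ≠ [1] — not dimensionless.

no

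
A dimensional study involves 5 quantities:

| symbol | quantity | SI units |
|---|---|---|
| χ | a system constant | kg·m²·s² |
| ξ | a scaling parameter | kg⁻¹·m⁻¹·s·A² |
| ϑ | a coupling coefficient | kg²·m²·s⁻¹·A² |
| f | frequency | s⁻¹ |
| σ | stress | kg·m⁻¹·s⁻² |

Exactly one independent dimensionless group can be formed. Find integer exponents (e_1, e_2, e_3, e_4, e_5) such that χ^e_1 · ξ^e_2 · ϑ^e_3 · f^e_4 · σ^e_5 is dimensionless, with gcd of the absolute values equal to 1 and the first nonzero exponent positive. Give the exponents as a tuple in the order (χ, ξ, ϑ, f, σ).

(2, 1, -1, 4, 1)

M: e_1·(1) + e_2·(-1) + e_3·(2) + e_4·(0) + e_5·(1) = 0
L: e_1·(2) + e_2·(-1) + e_3·(2) + e_4·(0) + e_5·(-1) = 0
T: e_1·(2) + e_2·(1) + e_3·(-1) + e_4·(-1) + e_5·(-2) = 0
I: e_1·(0) + e_2·(2) + e_3·(2) + e_4·(0) + e_5·(0) = 0
Solving this homogeneous linear system for the smallest-integer solution (first nonzero entry positive) gives (2, 1, -1, 4, 1).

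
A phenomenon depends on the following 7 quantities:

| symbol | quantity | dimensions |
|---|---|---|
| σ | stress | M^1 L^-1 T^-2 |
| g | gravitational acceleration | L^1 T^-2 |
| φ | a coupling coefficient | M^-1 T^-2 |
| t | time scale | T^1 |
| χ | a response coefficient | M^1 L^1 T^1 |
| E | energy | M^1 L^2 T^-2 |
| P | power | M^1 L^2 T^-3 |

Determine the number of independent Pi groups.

4

There are 7 variables and 3 base dimensions (M, L, T).
The dimension matrix has rank 3.
Independent dimensionless groups: 7 − 3 = 4.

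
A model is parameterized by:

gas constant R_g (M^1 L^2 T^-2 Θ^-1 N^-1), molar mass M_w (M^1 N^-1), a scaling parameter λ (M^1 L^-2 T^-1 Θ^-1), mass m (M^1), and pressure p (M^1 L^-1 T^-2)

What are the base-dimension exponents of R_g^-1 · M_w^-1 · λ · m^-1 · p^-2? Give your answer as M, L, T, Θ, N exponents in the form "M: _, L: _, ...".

M: -4, L: -2, T: 5, Θ: 0, N: 2

Collect each base-dimension exponent across the product:
  M: −(1) − (1) + (1) − (1) − 2·(1) = -4
  L: −(2) − (0) + (-2) − (0) − 2·(-1) = -2
  T: −(-2) − (0) + (-1) − (0) − 2·(-2) = 5
  Θ: −(-1) − (0) + (-1) − (0) − 2·(0) = 0
  N: −(-1) − (-1) + (0) − (0) − 2·(0) = 2
So the dimensions are [M⁻⁴ L⁻² T⁵ N²].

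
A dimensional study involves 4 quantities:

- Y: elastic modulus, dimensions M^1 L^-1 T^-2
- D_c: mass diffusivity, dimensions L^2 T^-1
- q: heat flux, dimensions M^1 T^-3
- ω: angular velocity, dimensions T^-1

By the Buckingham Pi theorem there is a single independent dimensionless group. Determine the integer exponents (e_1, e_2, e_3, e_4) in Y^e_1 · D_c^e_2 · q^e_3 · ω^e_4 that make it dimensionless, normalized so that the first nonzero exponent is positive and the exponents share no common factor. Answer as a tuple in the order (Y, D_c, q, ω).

M: e_1·(1) + e_2·(0) + e_3·(1) + e_4·(0) = 0
L: e_1·(-1) + e_2·(2) + e_3·(0) + e_4·(0) = 0
T: e_1·(-2) + e_2·(-1) + e_3·(-3) + e_4·(-1) = 0
Solving this homogeneous linear system for the smallest-integer solution (first nonzero entry positive) gives (2, 1, -2, 1).

(2, 1, -2, 1)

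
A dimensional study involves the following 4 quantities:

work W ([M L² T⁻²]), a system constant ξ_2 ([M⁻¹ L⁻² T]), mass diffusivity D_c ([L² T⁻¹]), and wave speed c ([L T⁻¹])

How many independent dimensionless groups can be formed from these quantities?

1

There are 4 variables and 3 base dimensions (M, L, T).
The dimension matrix has rank 3.
Independent dimensionless groups: 4 − 3 = 1.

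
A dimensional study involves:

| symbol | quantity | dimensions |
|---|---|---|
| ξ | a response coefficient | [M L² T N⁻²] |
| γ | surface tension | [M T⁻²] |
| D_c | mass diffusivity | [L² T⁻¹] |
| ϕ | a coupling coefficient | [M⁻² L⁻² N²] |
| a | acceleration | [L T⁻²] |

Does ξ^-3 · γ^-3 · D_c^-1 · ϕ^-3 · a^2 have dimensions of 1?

yes

Sum the exponent of each base dimension across the product:
  M: −3·[ξ]_M − 3·[γ]_M − [D_c]_M − 3·[ϕ]_M + 2·[a]_M = −3·(1) − 3·(1) − (0) − 3·(-2) + 2·(0) = 0
  L: −3·[ξ]_L − 3·[γ]_L − [D_c]_L − 3·[ϕ]_L + 2·[a]_L = −3·(2) − 3·(0) − (2) − 3·(-2) + 2·(1) = 0
  T: −3·[ξ]_T − 3·[γ]_T − [D_c]_T − 3·[ϕ]_T + 2·[a]_T = −3·(1) − 3·(-2) − (-1) − 3·(0) + 2·(-2) = 0
  N: −3·[ξ]_N − 3·[γ]_N − [D_c]_N − 3·[ϕ]_N + 2·[a]_N = −3·(-2) − 3·(0) − (0) − 3·(2) + 2·(0) = 0
All base exponents vanish — dimensionless.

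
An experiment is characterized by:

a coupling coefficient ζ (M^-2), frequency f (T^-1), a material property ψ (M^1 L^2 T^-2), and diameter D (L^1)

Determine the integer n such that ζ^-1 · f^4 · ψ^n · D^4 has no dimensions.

-2

Balance the M exponent: (1)·n from ψ, plus −(-2) + 4·(0) + 4·(0) = 2 from the rest, must sum to zero.
n + 2 = 0, so n = -2.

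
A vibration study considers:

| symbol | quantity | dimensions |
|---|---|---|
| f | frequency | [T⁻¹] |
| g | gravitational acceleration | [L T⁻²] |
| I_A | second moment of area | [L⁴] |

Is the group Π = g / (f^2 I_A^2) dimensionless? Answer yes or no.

Sum the exponent of each base dimension across the product:
  L: −2·[f]_L + [g]_L − 2·[I_A]_L = −2·(0) + (1) − 2·(4) = -7
  T: −2·[f]_T + [g]_T − 2·[I_A]_T = −2·(-1) + (-2) − 2·(0) = 0
Net dimensions [L⁻⁷] ≠ [1] — not dimensionless.

no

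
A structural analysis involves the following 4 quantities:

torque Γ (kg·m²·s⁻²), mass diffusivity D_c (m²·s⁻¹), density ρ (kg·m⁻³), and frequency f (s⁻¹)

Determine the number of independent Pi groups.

There are 4 variables and 3 base dimensions (M, L, T).
The dimension matrix has rank 3.
Independent dimensionless groups: 4 − 3 = 1.

1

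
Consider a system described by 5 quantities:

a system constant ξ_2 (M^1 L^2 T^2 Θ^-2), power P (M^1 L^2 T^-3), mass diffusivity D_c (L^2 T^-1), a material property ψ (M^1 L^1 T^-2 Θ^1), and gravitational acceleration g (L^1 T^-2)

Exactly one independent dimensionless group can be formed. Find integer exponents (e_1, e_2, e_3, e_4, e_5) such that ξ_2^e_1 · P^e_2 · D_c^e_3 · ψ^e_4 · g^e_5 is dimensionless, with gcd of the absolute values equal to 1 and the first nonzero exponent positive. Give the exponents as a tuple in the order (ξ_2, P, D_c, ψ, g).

(1, -3, -1, 2, 4)

M: e_1·(1) + e_2·(1) + e_3·(0) + e_4·(1) + e_5·(0) = 0
L: e_1·(2) + e_2·(2) + e_3·(2) + e_4·(1) + e_5·(1) = 0
T: e_1·(2) + e_2·(-3) + e_3·(-1) + e_4·(-2) + e_5·(-2) = 0
Θ: e_1·(-2) + e_2·(0) + e_3·(0) + e_4·(1) + e_5·(0) = 0
Solving this homogeneous linear system for the smallest-integer solution (first nonzero entry positive) gives (1, -3, -1, 2, 4).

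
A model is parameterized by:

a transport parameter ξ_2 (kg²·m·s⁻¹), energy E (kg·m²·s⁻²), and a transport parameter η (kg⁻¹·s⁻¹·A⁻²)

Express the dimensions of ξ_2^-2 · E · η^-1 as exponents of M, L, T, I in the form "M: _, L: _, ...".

M: -2, L: 0, T: 1, I: 2

Collect each base-dimension exponent across the product:
  M: −2·(2) + (1) − (-1) = -2
  L: −2·(1) + (2) − (0) = 0
  T: −2·(-1) + (-2) − (-1) = 1
  I: −2·(0) + (0) − (-2) = 2
So the dimensions are [M⁻² T I²].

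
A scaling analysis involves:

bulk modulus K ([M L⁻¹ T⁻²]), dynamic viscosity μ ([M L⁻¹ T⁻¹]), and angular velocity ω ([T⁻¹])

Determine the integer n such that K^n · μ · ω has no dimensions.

-1

Balance the M exponent: (1)·n from K, plus (1) + (0) = 1 from the rest, must sum to zero.
n + 1 = 0, so n = -1.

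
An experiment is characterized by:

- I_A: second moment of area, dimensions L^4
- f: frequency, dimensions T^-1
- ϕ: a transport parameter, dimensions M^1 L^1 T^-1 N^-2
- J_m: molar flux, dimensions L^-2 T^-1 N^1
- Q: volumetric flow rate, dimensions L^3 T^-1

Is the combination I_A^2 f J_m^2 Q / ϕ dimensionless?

Sum the exponent of each base dimension across the product:
  M: 2·[I_A]_M + [f]_M − [ϕ]_M + 2·[J_m]_M + [Q]_M = 2·(0) + (0) − (1) + 2·(0) + (0) = -1
  L: 2·[I_A]_L + [f]_L − [ϕ]_L + 2·[J_m]_L + [Q]_L = 2·(4) + (0) − (1) + 2·(-2) + (3) = 6
  T: 2·[I_A]_T + [f]_T − [ϕ]_T + 2·[J_m]_T + [Q]_T = 2·(0) + (-1) − (-1) + 2·(-1) + (-1) = -3
  N: 2·[I_A]_N + [f]_N − [ϕ]_N + 2·[J_m]_N + [Q]_N = 2·(0) + (0) − (-2) + 2·(1) + (0) = 4
Net dimensions [M⁻¹ L⁶ T⁻³ N⁴] ≠ [1] — not dimensionless.

no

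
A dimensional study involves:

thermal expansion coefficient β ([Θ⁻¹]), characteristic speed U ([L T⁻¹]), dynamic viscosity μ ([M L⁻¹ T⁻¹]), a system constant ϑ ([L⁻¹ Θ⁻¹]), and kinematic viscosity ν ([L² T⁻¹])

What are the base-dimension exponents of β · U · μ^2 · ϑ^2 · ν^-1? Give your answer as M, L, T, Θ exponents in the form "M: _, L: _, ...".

Collect each base-dimension exponent across the product:
  M: (0) + (0) + 2·(1) + 2·(0) − (0) = 2
  L: (0) + (1) + 2·(-1) + 2·(-1) − (2) = -5
  T: (0) + (-1) + 2·(-1) + 2·(0) − (-1) = -2
  Θ: (-1) + (0) + 2·(0) + 2·(-1) − (0) = -3
So the dimensions are [M² L⁻⁵ T⁻² Θ⁻³].

M: 2, L: -5, T: -2, Θ: -3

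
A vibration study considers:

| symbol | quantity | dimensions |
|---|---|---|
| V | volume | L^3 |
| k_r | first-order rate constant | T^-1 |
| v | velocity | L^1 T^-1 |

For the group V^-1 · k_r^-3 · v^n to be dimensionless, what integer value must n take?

3

Balance the L exponent: (1)·n from v, plus −(3) − 3·(0) = -3 from the rest, must sum to zero.
n − 3 = 0, so n = 3.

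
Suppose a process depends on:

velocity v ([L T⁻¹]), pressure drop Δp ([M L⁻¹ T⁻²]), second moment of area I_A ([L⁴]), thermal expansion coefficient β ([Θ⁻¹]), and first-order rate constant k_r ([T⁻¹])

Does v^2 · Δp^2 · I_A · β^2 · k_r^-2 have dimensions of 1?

Sum the exponent of each base dimension across the product:
  M: 2·[v]_M + 2·[Δp]_M + [I_A]_M + 2·[β]_M − 2·[k_r]_M = 2·(0) + 2·(1) + (0) + 2·(0) − 2·(0) = 2
  L: 2·[v]_L + 2·[Δp]_L + [I_A]_L + 2·[β]_L − 2·[k_r]_L = 2·(1) + 2·(-1) + (4) + 2·(0) − 2·(0) = 4
  T: 2·[v]_T + 2·[Δp]_T + [I_A]_T + 2·[β]_T − 2·[k_r]_T = 2·(-1) + 2·(-2) + (0) + 2·(0) − 2·(-1) = -4
  Θ: 2·[v]_Θ + 2·[Δp]_Θ + [I_A]_Θ + 2·[β]_Θ − 2·[k_r]_Θ = 2·(0) + 2·(0) + (0) + 2·(-1) − 2·(0) = -2
Net dimensions [M² L⁴ T⁻⁴ Θ⁻²] ≠ [1] — not dimensionless.

no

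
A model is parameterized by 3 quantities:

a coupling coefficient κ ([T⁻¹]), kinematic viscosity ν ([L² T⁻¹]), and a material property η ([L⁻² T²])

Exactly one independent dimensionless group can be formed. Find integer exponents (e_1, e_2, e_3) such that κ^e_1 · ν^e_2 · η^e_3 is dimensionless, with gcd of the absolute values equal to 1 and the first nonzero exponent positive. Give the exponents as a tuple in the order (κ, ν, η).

(1, 1, 1)

L: e_1·(0) + e_2·(2) + e_3·(-2) = 0
T: e_1·(-1) + e_2·(-1) + e_3·(2) = 0
Solving this homogeneous linear system for the smallest-integer solution (first nonzero entry positive) gives (1, 1, 1).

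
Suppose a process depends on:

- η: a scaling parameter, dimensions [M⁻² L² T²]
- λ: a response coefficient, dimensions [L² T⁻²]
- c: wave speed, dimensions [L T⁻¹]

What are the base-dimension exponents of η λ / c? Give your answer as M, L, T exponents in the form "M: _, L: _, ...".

M: -2, L: 3, T: 1

Collect each base-dimension exponent across the product:
  M: (-2) + (0) − (0) = -2
  L: (2) + (2) − (1) = 3
  T: (2) + (-2) − (-1) = 1
So the dimensions are [M⁻² L³ T].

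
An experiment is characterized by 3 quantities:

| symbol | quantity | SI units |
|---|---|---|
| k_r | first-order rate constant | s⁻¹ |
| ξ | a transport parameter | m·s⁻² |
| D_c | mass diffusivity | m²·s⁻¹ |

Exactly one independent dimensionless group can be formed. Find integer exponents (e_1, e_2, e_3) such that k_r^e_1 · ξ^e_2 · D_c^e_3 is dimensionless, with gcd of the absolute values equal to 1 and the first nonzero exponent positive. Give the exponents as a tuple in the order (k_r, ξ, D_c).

L: e_1·(0) + e_2·(1) + e_3·(2) = 0
T: e_1·(-1) + e_2·(-2) + e_3·(-1) = 0
Solving this homogeneous linear system for the smallest-integer solution (first nonzero entry positive) gives (3, -2, 1).

(3, -2, 1)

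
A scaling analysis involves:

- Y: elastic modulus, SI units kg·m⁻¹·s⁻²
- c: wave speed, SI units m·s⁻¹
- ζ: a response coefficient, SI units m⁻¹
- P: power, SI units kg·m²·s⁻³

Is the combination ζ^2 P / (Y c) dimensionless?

Sum the exponent of each base dimension across the product:
  M: −[Y]_M − [c]_M + 2·[ζ]_M + [P]_M = −(1) − (0) + 2·(0) + (1) = 0
  L: −[Y]_L − [c]_L + 2·[ζ]_L + [P]_L = −(-1) − (1) + 2·(-1) + (2) = 0
  T: −[Y]_T − [c]_T + 2·[ζ]_T + [P]_T = −(-2) − (-1) + 2·(0) + (-3) = 0
All base exponents vanish — dimensionless.

yes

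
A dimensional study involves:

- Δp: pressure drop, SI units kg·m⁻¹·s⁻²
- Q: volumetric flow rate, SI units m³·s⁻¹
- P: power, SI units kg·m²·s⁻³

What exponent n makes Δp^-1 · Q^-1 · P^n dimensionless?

Balance the M exponent: (1)·n from P, plus −(1) − (0) = -1 from the rest, must sum to zero.
n − 1 = 0, so n = 1.

1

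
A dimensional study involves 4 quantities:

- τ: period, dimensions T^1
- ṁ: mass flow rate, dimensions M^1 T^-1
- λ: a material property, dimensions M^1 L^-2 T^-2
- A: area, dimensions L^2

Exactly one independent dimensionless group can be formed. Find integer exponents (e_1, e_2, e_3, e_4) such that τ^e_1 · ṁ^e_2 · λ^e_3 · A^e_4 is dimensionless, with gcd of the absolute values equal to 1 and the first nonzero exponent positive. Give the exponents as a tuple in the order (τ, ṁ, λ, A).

(1, -1, 1, 1)

M: e_1·(0) + e_2·(1) + e_3·(1) + e_4·(0) = 0
L: e_1·(0) + e_2·(0) + e_3·(-2) + e_4·(2) = 0
T: e_1·(1) + e_2·(-1) + e_3·(-2) + e_4·(0) = 0
Solving this homogeneous linear system for the smallest-integer solution (first nonzero entry positive) gives (1, -1, 1, 1).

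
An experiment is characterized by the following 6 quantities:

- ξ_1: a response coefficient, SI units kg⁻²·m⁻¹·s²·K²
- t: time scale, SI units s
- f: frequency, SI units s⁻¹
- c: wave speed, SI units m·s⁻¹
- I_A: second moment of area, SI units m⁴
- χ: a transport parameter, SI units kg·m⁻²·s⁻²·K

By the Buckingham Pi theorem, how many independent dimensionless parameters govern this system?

There are 6 variables and 4 base dimensions (M, L, T, Θ).
The dimension matrix has rank 4.
Independent dimensionless groups: 6 − 4 = 2.

2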